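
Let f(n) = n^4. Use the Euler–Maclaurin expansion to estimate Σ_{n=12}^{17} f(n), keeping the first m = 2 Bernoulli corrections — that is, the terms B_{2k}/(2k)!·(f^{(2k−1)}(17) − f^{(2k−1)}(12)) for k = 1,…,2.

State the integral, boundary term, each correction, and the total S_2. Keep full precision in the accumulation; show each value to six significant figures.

∫_12^17 x^4 dx evaluates to 234205.
½[f(12) + f(17)] = ½[20736.0 + 83521.0] = 52128.5.
Integral + boundary = 286334.
k=1: B_{2}/(2)! × [f^{(1)}(17) − f^{(1)}(12)] = 1/12 × (19652.0 − 6912.00) = 1061.67.
After k=1: 287395.
k=2: B_{4}/(4)! × [f^{(3)}(17) − f^{(3)}(12)] = −1/720 × (408.000 − 288.000) = -0.166667.

S_2 ≈ 287395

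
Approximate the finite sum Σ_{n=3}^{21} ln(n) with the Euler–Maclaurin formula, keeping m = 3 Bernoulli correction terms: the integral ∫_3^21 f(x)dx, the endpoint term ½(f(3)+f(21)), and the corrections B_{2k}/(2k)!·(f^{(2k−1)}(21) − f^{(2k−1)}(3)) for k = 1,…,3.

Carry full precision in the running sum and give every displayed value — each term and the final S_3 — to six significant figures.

S_3 ≈ 44.6870

∫_3^21 ln(x) dx evaluates to 42.6391.
½[f(3) + f(21)] = ½[1.09861 + 3.04452] = 2.07157.
Integral + boundary = 44.7107.
k=1: B_{2}/(2)! × [f^{(1)}(21) − f^{(1)}(3)] = 1/12 × (0.0476190 − 0.333333) = -0.0238095.
Partial sum through k=1: 44.6869.
k=2: B_{4}/(4)! × [f^{(3)}(21) − f^{(3)}(3)] = −1/720 × (0.000215959 − 0.0740741) = 0.000102581.
Partial sum through k=2: 44.6870.
k=3: B_{6}/(6)! × [f^{(5)}(21) − f^{(5)}(3)] = 1/30240 × (5.87645e-06 − 0.0987654) = -3.26586e-06.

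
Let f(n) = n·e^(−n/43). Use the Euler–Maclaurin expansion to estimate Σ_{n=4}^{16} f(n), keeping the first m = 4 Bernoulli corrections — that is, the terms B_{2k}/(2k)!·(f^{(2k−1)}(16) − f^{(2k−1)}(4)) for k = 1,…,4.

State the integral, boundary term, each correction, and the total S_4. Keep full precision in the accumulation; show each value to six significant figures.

Integral: ∫_4^16 x·e^(−x/43) dx = 92.7502.
Boundary: ½(f(4) + f(16)) = ½(3.64469 + 11.0286) = 7.33667.
Running total after boundary: 100.087.
Order-1 term: 1/12 · (0.432810 − 0.826412) = -0.0328002.
Running total after k=1: 100.054.
Order-2 term: −1/720 · (0.000979659 − 0.00143253) = 6.28993e-07.
Running total after k=2: 100.054.
Order-3 term: 1/30240 · (9.33067e-07 − 1.30780e-06) = -1.23919e-11.
Running total after k=3: 100.054.
Order-4 term: −1/1209600 · (7.22716e-10 − 9.95584e-10) = 2.25585e-16.

S_4 ≈ 100.054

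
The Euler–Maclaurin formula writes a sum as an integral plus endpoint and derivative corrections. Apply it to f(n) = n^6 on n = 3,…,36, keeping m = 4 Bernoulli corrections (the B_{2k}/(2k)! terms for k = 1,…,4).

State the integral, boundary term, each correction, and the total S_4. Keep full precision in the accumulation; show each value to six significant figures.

S_4 ≈ 1.23135e+10

Integral: ∫_3^36 x^6 dx = 1.11949e+10.
½[f(3) + f(36)] = ½[729.000 + 2.17678e+09] = 1.08839e+09.
Running total after boundary: 1.22833e+10.
Correction k=1: B_{2}/2! · (f^{(1)}(36) − f^{(1)}(3)) = 1/12 · (3.62797e+08 − 1458.00) = 3.02330e+07.
Partial sum through k=1: 1.23135e+10.
Correction k=2: B_{4}/4! · (f^{(3)}(36) − f^{(3)}(3)) = −1/720 · (5.59872e+06 − 3240.00) = -7771.50.
Partial sum through k=2: 1.23135e+10.
Correction k=3: B_{6}/6! · (f^{(5)}(36) − f^{(5)}(3)) = 1/30240 · (25920.0 − 2160.00) = 0.785714.
Partial sum through k=3: 1.23135e+10.
Correction k=4: B_{8}/8! · (f^{(7)}(36) − f^{(7)}(3)) = −1/1209600 · (0.00000 − 0.00000) = 0.00000.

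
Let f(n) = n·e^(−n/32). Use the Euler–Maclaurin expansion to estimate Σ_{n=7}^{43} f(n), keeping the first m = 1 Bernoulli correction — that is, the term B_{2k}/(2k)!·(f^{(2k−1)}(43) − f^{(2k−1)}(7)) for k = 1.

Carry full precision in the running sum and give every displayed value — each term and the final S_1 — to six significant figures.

The integral term ∫_7^43 x·e^(−x/32) dx = 376.719.
Endpoint term: (f(7) + f(43))/2 = (5.62466 + 11.2172)/2 = 8.42094.
So far: 385.140.
Order-1 term: 1/12 · (-0.0896725 − 0.627752) = -0.0597854.

S_1 ≈ 385.080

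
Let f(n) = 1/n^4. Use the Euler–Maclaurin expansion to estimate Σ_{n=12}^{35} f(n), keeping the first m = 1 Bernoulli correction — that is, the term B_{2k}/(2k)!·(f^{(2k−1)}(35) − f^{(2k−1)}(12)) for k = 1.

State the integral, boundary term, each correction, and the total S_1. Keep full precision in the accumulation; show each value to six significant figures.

S_1 ≈ 0.000210906

The integral term ∫_12^35 1/x^4 dx = 0.000185127.
Endpoint term: (f(12) + f(35))/2 = (4.82253e-05 + 6.66389e-07)/2 = 2.44458e-05.
So far: 0.000209573.
k=1: B_{2}/(2)! × [f^{(1)}(35) − f^{(1)}(12)] = 1/12 × (-7.61587e-08 − (-1.60751e-05)) = 1.33325e-06.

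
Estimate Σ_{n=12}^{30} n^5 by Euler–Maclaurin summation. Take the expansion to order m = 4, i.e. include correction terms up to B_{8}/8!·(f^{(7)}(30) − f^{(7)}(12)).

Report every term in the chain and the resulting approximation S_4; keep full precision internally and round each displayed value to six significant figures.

Integral: ∫_12^30 x^5 dx = 1.21002e+08.
Endpoint term: (f(12) + f(30))/2 = (248832 + 2.43000e+07)/2 = 1.22744e+07.
So far: 1.33277e+08.
Correction k=1: B_{2}/2! · (f^{(1)}(30) − f^{(1)}(12)) = 1/12 · (4.05000e+06 − 103680) = 328860.
Running total after k=1: 1.33606e+08.
Correction k=2: B_{4}/4! · (f^{(3)}(30) − f^{(3)}(12)) = −1/720 · (54000.0 − 8640.00) = -63.0000.
Running total after k=2: 1.33606e+08.
Correction k=3: B_{6}/6! · (f^{(5)}(30) − f^{(5)}(12)) = 1/30240 · (120.000 − 120.000) = 0.00000.
Running total after k=3: 1.33606e+08.
Correction k=4: B_{8}/8! · (f^{(7)}(30) − f^{(7)}(12)) = −1/1209600 · (0.00000 − 0.00000) = 0.00000.

S_4 ≈ 1.33606e+08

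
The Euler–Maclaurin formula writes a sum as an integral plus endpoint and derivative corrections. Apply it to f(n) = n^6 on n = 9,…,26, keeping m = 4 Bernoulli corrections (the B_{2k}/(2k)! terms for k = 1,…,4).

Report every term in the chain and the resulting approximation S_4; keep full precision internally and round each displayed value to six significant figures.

The integral term ∫_9^26 x^6 dx = 1.14672e+09.
Boundary: ½(f(9) + f(26)) = ½(531441 + 3.08916e+08) = 1.54724e+08.
So far: 1.30144e+09.
Correction k=1: B_{2}/2! · (f^{(1)}(26) − f^{(1)}(9)) = 1/12 · (7.12883e+07 − 354294) = 5.91116e+06.
After k=1: 1.30735e+09.
Correction k=2: B_{4}/4! · (f^{(3)}(26) − f^{(3)}(9)) = −1/720 · (2.10912e+06 − 87480.0) = -2807.83.
After k=2: 1.30735e+09.
Correction k=3: B_{6}/6! · (f^{(5)}(26) − f^{(5)}(9)) = 1/30240 · (18720.0 − 6480.00) = 0.404762.
After k=3: 1.30735e+09.
Correction k=4: B_{8}/8! · (f^{(7)}(26) − f^{(7)}(9)) = −1/1209600 · (0.00000 − 0.00000) = 0.00000.

S_4 ≈ 1.30735e+09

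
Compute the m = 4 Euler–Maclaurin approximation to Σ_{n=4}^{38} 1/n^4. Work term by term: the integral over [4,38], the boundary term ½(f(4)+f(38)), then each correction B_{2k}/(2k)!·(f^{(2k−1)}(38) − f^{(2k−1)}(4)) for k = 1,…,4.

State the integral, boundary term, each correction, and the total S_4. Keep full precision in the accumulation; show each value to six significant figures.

The integral term ∫_4^38 1/x^4 dx = 0.00520226.
½[f(4) + f(38)] = ½[0.00390625 + 4.79585e-07] = 0.00195336.
Running total after boundary: 0.00715562.
Order-1 term: 1/12 · (-5.04826e-08 − (-0.00390625)) = 0.000325517.
Partial sum through k=1: 0.00748114.
Order-2 term: −1/720 · (-1.04881e-09 − (-0.00732422)) = -1.01725e-05.
Partial sum through k=2: 0.00747097.
Order-3 term: 1/30240 · (-4.06740e-11 − (-0.0256348)) = 8.47711e-07.
Partial sum through k=3: 0.00747182.
Order-4 term: −1/1209600 · (-2.53508e-12 − (-0.144196)) = -1.19209e-07.

S_4 ≈ 0.00747170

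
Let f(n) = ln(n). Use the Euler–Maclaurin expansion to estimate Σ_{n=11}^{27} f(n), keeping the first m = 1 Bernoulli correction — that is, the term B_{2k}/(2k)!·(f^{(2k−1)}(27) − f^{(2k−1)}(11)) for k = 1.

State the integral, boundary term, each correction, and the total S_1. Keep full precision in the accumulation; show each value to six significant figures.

∫_11^27 ln(x) dx evaluates to 46.6107.
Endpoint term: (f(11) + f(27))/2 = (2.39790 + 3.29584)/2 = 2.84687.
So far: 49.4576.
Correction k=1: B_{2}/2! · (f^{(1)}(27) − f^{(1)}(11)) = 1/12 · (0.0370370 − 0.0909091) = -0.00448934.

S_1 ≈ 49.4531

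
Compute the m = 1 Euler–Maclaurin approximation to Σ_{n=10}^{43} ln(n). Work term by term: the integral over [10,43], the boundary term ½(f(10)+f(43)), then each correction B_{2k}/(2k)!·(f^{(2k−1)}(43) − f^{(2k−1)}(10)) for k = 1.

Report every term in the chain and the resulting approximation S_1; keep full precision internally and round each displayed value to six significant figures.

The integral term ∫_10^43 ln(x) dx = 105.706.
½[f(10) + f(43)] = ½[2.30259 + 3.76120] = 3.03189.
Integral + boundary = 108.738.
Correction k=1: B_{2}/2! · (f^{(1)}(43) − f^{(1)}(10)) = 1/12 · (0.0232558 − 0.100000) = -0.00639535.

S_1 ≈ 108.731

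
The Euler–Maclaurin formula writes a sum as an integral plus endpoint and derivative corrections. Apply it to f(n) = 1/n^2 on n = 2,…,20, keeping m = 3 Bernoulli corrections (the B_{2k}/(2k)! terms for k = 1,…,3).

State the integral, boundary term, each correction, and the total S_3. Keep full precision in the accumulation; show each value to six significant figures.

∫_2^20 1/x^2 dx evaluates to 0.450000.
½[f(2) + f(20)] = ½[0.250000 + 0.00250000] = 0.126250.
So far: 0.576250.
k=1: B_{2}/(2)! × [f^{(1)}(20) − f^{(1)}(2)] = 1/12 × (-0.000250000 − (-0.250000)) = 0.0208125.
After k=1: 0.597063.
k=2: B_{4}/(4)! × [f^{(3)}(20) − f^{(3)}(2)] = −1/720 × (-7.50000e-06 − (-0.750000)) = -0.00104166.
After k=2: 0.596021.
k=3: B_{6}/(6)! × [f^{(5)}(20) − f^{(5)}(2)] = 1/30240 × (-5.62500e-07 − (-5.62500)) = 0.000186012.

S_3 ≈ 0.596207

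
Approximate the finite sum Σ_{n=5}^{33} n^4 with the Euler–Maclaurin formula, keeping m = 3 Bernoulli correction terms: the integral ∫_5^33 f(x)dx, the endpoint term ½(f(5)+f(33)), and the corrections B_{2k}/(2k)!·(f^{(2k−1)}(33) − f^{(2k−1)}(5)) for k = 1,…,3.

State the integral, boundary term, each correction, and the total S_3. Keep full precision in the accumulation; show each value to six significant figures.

S_3 ≈ 8.43166e+06

The integral term ∫_5^33 x^4 dx = 7.82645e+06.
Endpoint term: (f(5) + f(33))/2 = (625.000 + 1.18592e+06)/2 = 593273.
Integral + boundary = 8.41973e+06.
Order-1 term: 1/12 · (143748 − 500.000) = 11937.3.
After k=1: 8.43166e+06.
Order-2 term: −1/720 · (792.000 − 120.000) = -0.933333.
After k=2: 8.43166e+06.
Order-3 term: 1/30240 · (0.00000 − 0.00000) = 0.00000.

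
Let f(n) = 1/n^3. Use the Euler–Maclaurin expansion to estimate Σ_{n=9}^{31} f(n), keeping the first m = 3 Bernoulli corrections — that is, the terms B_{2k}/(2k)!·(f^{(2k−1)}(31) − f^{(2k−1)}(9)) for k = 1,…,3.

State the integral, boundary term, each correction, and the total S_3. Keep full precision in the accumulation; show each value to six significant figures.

S_3 ≈ 0.00639288

The integral term ∫_9^31 1/x^3 dx = 0.00565255.
½[f(9) + f(31)] = ½[0.00137174 + 3.35672e-05] = 0.000702655.
So far: 0.00635520.
Correction k=1: B_{2}/2! · (f^{(1)}(31) − f^{(1)}(9)) = 1/12 · (-3.24844e-06 − (-0.000457247)) = 3.78332e-05.
After k=1: 0.00639304.
Correction k=2: B_{4}/4! · (f^{(3)}(31) − f^{(3)}(9)) = −1/720 · (-6.76054e-08 − (-0.000112901)) = -1.56712e-07.
After k=2: 0.00639288.
Correction k=3: B_{6}/6! · (f^{(5)}(31) − f^{(5)}(9)) = 1/30240 · (-2.95466e-09 − (-5.85410e-05)) = 1.93578e-09.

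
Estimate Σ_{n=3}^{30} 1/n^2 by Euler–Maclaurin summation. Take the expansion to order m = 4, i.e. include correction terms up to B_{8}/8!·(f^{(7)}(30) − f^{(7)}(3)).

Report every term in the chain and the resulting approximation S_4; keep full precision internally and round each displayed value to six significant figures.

∫_3^30 1/x^2 dx evaluates to 0.300000.
Boundary: ½(f(3) + f(30)) = ½(0.111111 + 0.00111111) = 0.0561111.
Integral + boundary = 0.356111.
k=1: B_{2}/(2)! × [f^{(1)}(30) − f^{(1)}(3)] = 1/12 × (-7.40741e-05 − (-0.0740741)) = 0.00616667.
After k=1: 0.362278.
k=2: B_{4}/(4)! × [f^{(3)}(30) − f^{(3)}(3)] = −1/720 × (-9.87654e-07 − (-0.0987654)) = -0.000137173.
After k=2: 0.362141.
k=3: B_{6}/(6)! × [f^{(5)}(30) − f^{(5)}(3)] = 1/30240 × (-3.29218e-08 − (-0.329218)) = 1.08868e-05.
After k=3: 0.362151.
k=4: B_{8}/(8)! × [f^{(7)}(30) − f^{(7)}(3)] = −1/1209600 × (-2.04847e-09 − (-2.04847)) = -1.69351e-06.

S_4 ≈ 0.362150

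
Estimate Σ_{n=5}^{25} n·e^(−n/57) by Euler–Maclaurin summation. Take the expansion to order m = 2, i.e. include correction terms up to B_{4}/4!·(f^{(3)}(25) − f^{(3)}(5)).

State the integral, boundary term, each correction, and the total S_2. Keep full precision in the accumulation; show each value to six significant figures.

S_2 ≈ 233.066

Integral: ∫_5^25 x·e^(−x/57) dx = 222.753.
Endpoint term: (f(5) + f(25))/2 = (4.58009 + 16.1235)/2 = 10.3518.
So far: 233.105.
Order-1 term: 1/12 · (0.362072 − 0.835666) = -0.0394661.
Partial sum through k=1: 233.066.
Order-2 term: −1/720 · (0.000508450 − 0.000821084) = 4.34214e-07.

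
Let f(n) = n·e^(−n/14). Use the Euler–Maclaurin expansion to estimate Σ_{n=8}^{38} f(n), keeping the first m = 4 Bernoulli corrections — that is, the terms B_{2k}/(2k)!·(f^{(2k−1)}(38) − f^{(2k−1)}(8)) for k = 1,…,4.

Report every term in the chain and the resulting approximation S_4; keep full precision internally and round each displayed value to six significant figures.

The integral term ∫_8^38 x·e^(−x/14) dx = 125.702.
½[f(8) + f(38)] = ½[4.51774 + 2.51759] = 3.51767.
Running total after boundary: 129.219.
Correction k=1: B_{2}/2! · (f^{(1)}(38) − f^{(1)}(8)) = 1/12 · (-0.113575 − 0.242022) = -0.0296331.
Running total after k=1: 129.190.
Correction k=2: B_{4}/4! · (f^{(3)}(38) − f^{(3)}(8)) = −1/720 · (9.65776e-05 − 0.00699724) = 9.58425e-06.
Running total after k=2: 129.190.
Correction k=3: B_{6}/6! · (f^{(5)}(38) − f^{(5)}(8)) = 1/30240 · (3.94194e-06 − 6.51003e-05) = -2.02243e-09.
Running total after k=3: 129.190.
Correction k=4: B_{8}/8! · (f^{(7)}(38) − f^{(7)}(8)) = −1/1209600 · (3.77099e-08 − 4.82145e-07) = 3.67423e-13.

S_4 ≈ 129.190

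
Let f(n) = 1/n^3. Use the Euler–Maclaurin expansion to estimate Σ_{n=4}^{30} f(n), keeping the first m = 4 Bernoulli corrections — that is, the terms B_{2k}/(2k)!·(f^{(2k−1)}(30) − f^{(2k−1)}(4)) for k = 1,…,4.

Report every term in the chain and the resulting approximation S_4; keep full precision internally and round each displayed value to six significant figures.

S_4 ≈ 0.0394825

Integral: ∫_4^30 1/x^3 dx = 0.0306944.
Boundary: ½(f(4) + f(30)) = ½(0.0156250 + 3.70370e-05) = 0.00783102.
Integral + boundary = 0.0385255.
k=1: B_{2}/(2)! × [f^{(1)}(30) − f^{(1)}(4)] = 1/12 × (-3.70370e-06 − (-0.0117188)) = 0.000976254.
Partial sum through k=1: 0.0395017.
k=2: B_{4}/(4)! × [f^{(3)}(30) − f^{(3)}(4)] = −1/720 × (-8.23045e-08 − (-0.0146484)) = -2.03449e-05.
Partial sum through k=2: 0.0394814.
k=3: B_{6}/(6)! × [f^{(5)}(30) − f^{(5)}(4)] = 1/30240 × (-3.84088e-09 − (-0.0384521)) = 1.27157e-06.
Partial sum through k=3: 0.0394826.
k=4: B_{8}/(8)! × [f^{(7)}(30) − f^{(7)}(4)] = −1/1209600 × (-3.07270e-10 − (-0.173035)) = -1.43051e-07.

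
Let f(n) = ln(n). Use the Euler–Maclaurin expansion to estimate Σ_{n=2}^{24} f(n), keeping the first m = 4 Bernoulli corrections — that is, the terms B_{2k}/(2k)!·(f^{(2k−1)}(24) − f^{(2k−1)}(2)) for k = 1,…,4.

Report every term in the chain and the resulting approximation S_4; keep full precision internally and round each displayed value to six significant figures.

S_4 ≈ 54.7847

Integral: ∫_2^24 ln(x) dx = 52.8870.
Boundary: ½(f(2) + f(24)) = ½(0.693147 + 3.17805) = 1.93560.
Running total after boundary: 54.8226.
Order-1 term: 1/12 · (0.0416667 − 0.500000) = -0.0381944.
Running total after k=1: 54.7844.
Order-2 term: −1/720 · (0.000144676 − 0.250000) = 0.000347021.
Running total after k=2: 54.7848.
Order-3 term: 1/30240 · (3.01408e-06 − 0.750000) = -2.48015e-05.
Running total after k=3: 54.7847.
Order-4 term: −1/1209600 · (1.56983e-07 − 5.62500) = 4.65030e-06.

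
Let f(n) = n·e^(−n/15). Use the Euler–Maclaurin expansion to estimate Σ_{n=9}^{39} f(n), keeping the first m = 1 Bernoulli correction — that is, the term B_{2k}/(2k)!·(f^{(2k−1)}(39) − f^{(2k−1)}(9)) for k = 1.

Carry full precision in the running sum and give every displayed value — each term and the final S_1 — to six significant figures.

The integral term ∫_9^39 x·e^(−x/15) dx = 137.411.
½[f(9) + f(39)] = ½[4.93930 + 2.89667] = 3.91799.
So far: 141.329.
k=1: B_{2}/(2)! × [f^{(1)}(39) − f^{(1)}(9)] = 1/12 × (-0.118838 − 0.219525) = -0.0281969.

S_1 ≈ 141.300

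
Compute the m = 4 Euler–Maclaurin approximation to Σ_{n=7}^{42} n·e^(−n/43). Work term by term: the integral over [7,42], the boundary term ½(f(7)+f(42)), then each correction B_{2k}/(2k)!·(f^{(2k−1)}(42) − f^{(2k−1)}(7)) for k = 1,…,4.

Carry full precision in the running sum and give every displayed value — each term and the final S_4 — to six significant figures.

∫_7^42 x·e^(−x/43) dx evaluates to 450.768.
Endpoint term: (f(7) + f(42))/2 = (5.94838 + 15.8145)/2 = 10.8814.
So far: 461.649.
Order-1 term: 1/12 · (0.00875663 − 0.711435) = -0.0585565.
Running total after k=1: 461.591.
Order-2 term: −1/720 · (0.000412021 − 0.00130393) = 1.23877e-06.
Running total after k=2: 461.591.
Order-3 term: 1/30240 · (4.43108e-07 − 1.20233e-06) = -2.51064e-11.
Running total after k=3: 461.591.
Order-4 term: −1/1209600 · (3.58778e-10 − 9.19113e-10) = 4.63240e-16.

S_4 ≈ 461.591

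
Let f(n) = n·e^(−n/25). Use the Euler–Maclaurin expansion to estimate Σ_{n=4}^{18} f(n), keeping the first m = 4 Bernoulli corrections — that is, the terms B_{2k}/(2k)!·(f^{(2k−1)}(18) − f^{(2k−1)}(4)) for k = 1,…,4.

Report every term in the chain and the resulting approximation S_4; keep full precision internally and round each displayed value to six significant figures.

S_4 ≈ 100.582

∫_4^18 x·e^(−x/25) dx evaluates to 94.5456.
½[f(4) + f(18)] = ½[3.40858 + 8.76154] = 6.08506.
Integral + boundary = 100.631.
Correction k=1: B_{2}/2! · (f^{(1)}(18) − f^{(1)}(4)) = 1/12 · (0.136291 − 0.715801) = -0.0482925.
Running total after k=1: 100.582.
Correction k=2: B_{4}/4! · (f^{(3)}(18) − f^{(3)}(4)) = −1/720 · (0.00177567 − 0.00387214) = 2.91176e-06.
Running total after k=2: 100.582.
Correction k=3: B_{6}/6! · (f^{(5)}(18) − f^{(5)}(4)) = 1/30240 · (5.33325e-06 − 1.05584e-05) = -1.72790e-10.
Running total after k=3: 100.582.
Correction k=4: B_{8}/8! · (f^{(7)}(18) − f^{(7)}(4)) = −1/1209600 · (1.25207e-08 − 2.38742e-08) = 9.38619e-15.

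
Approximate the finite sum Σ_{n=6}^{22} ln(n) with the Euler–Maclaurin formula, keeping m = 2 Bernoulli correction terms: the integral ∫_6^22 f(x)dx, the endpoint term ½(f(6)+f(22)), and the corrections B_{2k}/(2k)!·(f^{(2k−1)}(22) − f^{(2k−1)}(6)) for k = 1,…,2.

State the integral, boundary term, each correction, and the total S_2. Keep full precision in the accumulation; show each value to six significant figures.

The integral term ∫_6^22 ln(x) dx = 41.2524.
Boundary: ½(f(6) + f(22)) = ½(1.79176 + 3.09104) = 2.44140.
Integral + boundary = 43.6938.
k=1: B_{2}/(2)! × [f^{(1)}(22) − f^{(1)}(6)] = 1/12 × (0.0454545 − 0.166667) = -0.0101010.
Partial sum through k=1: 43.6837.
k=2: B_{4}/(4)! × [f^{(3)}(22) − f^{(3)}(6)] = −1/720 × (0.000187829 − 0.00925926) = 1.25992e-05.

S_2 ≈ 43.6837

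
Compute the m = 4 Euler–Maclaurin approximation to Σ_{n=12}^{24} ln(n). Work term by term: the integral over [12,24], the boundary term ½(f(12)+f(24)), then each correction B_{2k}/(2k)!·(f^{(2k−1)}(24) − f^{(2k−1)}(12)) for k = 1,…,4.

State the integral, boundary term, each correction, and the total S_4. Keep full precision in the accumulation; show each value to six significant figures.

S_4 ≈ 37.2824

Integral: ∫_12^24 ln(x) dx = 34.4544.
½[f(12) + f(24)] = ½[2.48491 + 3.17805] = 2.83148.
So far: 37.2859.
k=1: B_{2}/(2)! × [f^{(1)}(24) − f^{(1)}(12)] = 1/12 × (0.0416667 − 0.0833333) = -0.00347222.
Running total after k=1: 37.2824.
k=2: B_{4}/(4)! × [f^{(3)}(24) − f^{(3)}(12)] = −1/720 × (0.000144676 − 0.00115741) = 1.40657e-06.
Running total after k=2: 37.2824.
k=3: B_{6}/(6)! × [f^{(5)}(24) − f^{(5)}(12)] = 1/30240 × (3.01408e-06 − 9.64506e-05) = -3.08983e-09.
Running total after k=3: 37.2824.
k=4: B_{8}/(8)! × [f^{(7)}(24) − f^{(7)}(12)] = −1/1209600 × (1.56983e-07 − 2.00939e-05) = 1.64822e-11.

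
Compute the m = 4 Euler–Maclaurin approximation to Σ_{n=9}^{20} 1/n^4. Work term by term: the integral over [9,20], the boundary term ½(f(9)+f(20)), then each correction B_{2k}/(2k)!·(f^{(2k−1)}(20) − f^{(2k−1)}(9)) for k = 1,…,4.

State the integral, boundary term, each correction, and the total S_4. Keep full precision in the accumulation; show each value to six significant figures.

S_4 ≈ 0.000500420

Integral: ∫_9^20 1/x^4 dx = 0.000415581.
Boundary: ½(f(9) + f(20)) = ½(0.000152416 + 6.25000e-06) = 7.93329e-05.
Integral + boundary = 0.000494914.
Correction k=1: B_{2}/2! · (f^{(1)}(20) − f^{(1)}(9)) = 1/12 · (-1.25000e-06 − (-6.77404e-05)) = 5.54086e-06.
After k=1: 0.000500454.
Correction k=2: B_{4}/4! · (f^{(3)}(20) − f^{(3)}(9)) = −1/720 · (-9.37500e-08 − (-2.50890e-05)) = -3.47157e-08.
After k=2: 0.000500420.
Correction k=3: B_{6}/6! · (f^{(5)}(20) − f^{(5)}(9)) = 1/30240 · (-1.31250e-08 − (-1.73455e-05)) = 5.73160e-10.
After k=3: 0.000500420.
Correction k=4: B_{8}/8! · (f^{(7)}(20) − f^{(7)}(9)) = −1/1209600 · (-2.95313e-09 − (-1.92728e-05)) = -1.59307e-11.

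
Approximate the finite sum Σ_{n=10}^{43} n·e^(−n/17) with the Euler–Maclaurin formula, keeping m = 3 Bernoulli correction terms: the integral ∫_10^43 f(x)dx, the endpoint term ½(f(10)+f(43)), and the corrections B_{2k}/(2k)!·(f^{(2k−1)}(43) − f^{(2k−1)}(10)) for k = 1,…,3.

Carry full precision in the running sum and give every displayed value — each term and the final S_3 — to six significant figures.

The integral term ∫_10^43 x·e^(−x/17) dx = 173.586.
½[f(10) + f(43)] = ½[5.55306 + 3.42735] = 4.49021.
Integral + boundary = 178.076.
Order-1 term: 1/12 · (-0.121903 − 0.228656) = -0.0292132.
Running total after k=1: 178.047.
Order-2 term: −1/720 · (0.000129788 − 0.00463415) = 6.25605e-06.
Running total after k=2: 178.047.
Order-3 term: 1/30240 · (2.35774e-06 − 2.93325e-05) = -8.92023e-10.

S_3 ≈ 178.047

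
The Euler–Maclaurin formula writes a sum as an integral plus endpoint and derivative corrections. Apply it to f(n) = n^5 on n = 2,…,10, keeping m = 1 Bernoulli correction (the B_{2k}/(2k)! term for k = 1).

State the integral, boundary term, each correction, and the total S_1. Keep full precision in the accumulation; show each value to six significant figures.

Integral: ∫_2^10 x^5 dx = 166656.
½[f(2) + f(10)] = ½[32.0000 + 100000] = 50016.0.
Integral + boundary = 216672.
k=1: B_{2}/(2)! × [f^{(1)}(10) − f^{(1)}(2)] = 1/12 × (50000.0 − 80.0000) = 4160.00.

S_1 ≈ 220832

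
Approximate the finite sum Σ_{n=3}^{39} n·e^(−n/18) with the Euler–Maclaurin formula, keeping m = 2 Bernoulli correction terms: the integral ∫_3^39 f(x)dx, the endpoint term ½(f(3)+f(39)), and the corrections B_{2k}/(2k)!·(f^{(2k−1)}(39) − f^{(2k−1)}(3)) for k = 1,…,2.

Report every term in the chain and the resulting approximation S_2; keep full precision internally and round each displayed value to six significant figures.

S_2 ≈ 205.866

Integral: ∫_3^39 x·e^(−x/18) dx = 202.433.
Endpoint term: (f(3) + f(39))/2 = (2.53945 + 4.46779)/2 = 3.50362.
So far: 205.936.
Correction k=1: B_{2}/2! · (f^{(1)}(39) − f^{(1)}(3)) = 1/12 · (-0.133652 − 0.705401) = -0.0699211.
Running total after k=1: 205.866.
Correction k=2: B_{4}/4! · (f^{(3)}(39) − f^{(3)}(3)) = −1/720 · (0.000294647 − 0.00740236) = 9.87182e-06.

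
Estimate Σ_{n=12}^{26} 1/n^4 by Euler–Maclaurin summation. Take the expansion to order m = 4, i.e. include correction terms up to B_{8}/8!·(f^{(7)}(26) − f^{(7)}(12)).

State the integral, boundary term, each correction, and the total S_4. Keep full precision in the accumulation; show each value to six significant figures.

S_4 ≈ 0.000200450

Integral: ∫_12^26 1/x^4 dx = 0.000173936.
½[f(12) + f(26)] = ½[4.82253e-05 + 2.18830e-06] = 2.52068e-05.
So far: 0.000199143.
Order-1 term: 1/12 · (-3.36661e-07 − (-1.60751e-05)) = 1.31154e-06.
After k=1: 0.000200454.
Order-2 term: −1/720 · (-1.49406e-08 − (-3.34898e-06)) = -4.63061e-09.
After k=2: 0.000200450.
Order-3 term: 1/30240 · (-1.23768e-09 − (-1.30238e-06)) = 4.30272e-11.
After k=3: 0.000200450.
Order-4 term: −1/1209600 · (-1.64780e-10 − (-8.13988e-07)) = -6.72804e-13.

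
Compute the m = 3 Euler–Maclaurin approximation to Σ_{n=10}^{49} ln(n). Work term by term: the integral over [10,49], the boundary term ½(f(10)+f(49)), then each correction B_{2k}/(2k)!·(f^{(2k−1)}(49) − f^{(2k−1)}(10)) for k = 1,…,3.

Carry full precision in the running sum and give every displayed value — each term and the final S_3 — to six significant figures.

S_3 ≈ 131.764

Integral: ∫_10^49 ln(x) dx = 128.673.
Endpoint term: (f(10) + f(49))/2 = (2.30259 + 3.89182)/2 = 3.09720.
Running total after boundary: 131.771.
k=1: B_{2}/(2)! × [f^{(1)}(49) − f^{(1)}(10)] = 1/12 × (0.0204082 − 0.100000) = -0.00663265.
After k=1: 131.764.
k=2: B_{4}/(4)! × [f^{(3)}(49) − f^{(3)}(10)] = −1/720 × (1.69997e-05 − 0.00200000) = 2.75417e-06.
After k=2: 131.764.
k=3: B_{6}/(6)! × [f^{(5)}(49) − f^{(5)}(10)] = 1/30240 × (8.49632e-08 − 0.000240000) = -7.93370e-09.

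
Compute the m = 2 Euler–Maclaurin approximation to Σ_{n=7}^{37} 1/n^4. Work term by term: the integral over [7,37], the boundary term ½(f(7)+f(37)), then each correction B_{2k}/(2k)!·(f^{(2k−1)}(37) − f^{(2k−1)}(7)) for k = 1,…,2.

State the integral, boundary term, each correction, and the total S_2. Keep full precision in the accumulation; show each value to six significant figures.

S_2 ≈ 0.00119338

The integral term ∫_7^37 1/x^4 dx = 0.000965237.
½[f(7) + f(37)] = ½[0.000416493 + 5.33572e-07] = 0.000208513.
So far: 0.00117375.
Correction k=1: B_{2}/2! · (f^{(1)}(37) − f^{(1)}(7)) = 1/12 · (-5.76835e-08 − (-0.000237996)) = 1.98282e-05.
Running total after k=1: 0.00119358.
Correction k=2: B_{4}/4! · (f^{(3)}(37) − f^{(3)}(7)) = −1/720 · (-1.26406e-09 − (-0.000145712)) = -2.02376e-07.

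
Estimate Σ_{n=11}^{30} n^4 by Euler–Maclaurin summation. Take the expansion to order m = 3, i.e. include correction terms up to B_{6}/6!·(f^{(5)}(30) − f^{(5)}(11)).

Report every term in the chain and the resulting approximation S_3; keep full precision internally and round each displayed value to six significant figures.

S_3 ≈ 5.24867e+06

∫_11^30 x^4 dx evaluates to 4.82779e+06.
Endpoint term: (f(11) + f(30))/2 = (14641.0 + 810000)/2 = 412320.
Integral + boundary = 5.24011e+06.
k=1: B_{2}/(2)! × [f^{(1)}(30) − f^{(1)}(11)] = 1/12 × (108000 − 5324.00) = 8556.33.
After k=1: 5.24867e+06.
k=2: B_{4}/(4)! × [f^{(3)}(30) − f^{(3)}(11)] = −1/720 × (720.000 − 264.000) = -0.633333.
After k=2: 5.24867e+06.
k=3: B_{6}/(6)! × [f^{(5)}(30) − f^{(5)}(11)] = 1/30240 × (0.00000 − 0.00000) = 0.00000.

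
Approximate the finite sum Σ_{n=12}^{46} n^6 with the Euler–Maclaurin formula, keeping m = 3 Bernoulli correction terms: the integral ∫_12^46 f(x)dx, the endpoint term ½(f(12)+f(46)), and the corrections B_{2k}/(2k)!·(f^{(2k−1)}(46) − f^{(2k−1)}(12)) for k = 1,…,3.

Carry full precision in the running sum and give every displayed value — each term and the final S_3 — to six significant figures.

Integral: ∫_12^46 x^6 dx = 6.22545e+10.
½[f(12) + f(46)] = ½[2.98598e+06 + 9.47430e+09] = 4.73864e+09.
Integral + boundary = 6.69932e+10.
Order-1 term: 1/12 · (1.23578e+09 − 1.49299e+06) = 1.02857e+08.
Running total after k=1: 6.70960e+10.
Order-2 term: −1/720 · (1.16803e+07 − 207360) = -15934.7.
Running total after k=2: 6.70960e+10.
Order-3 term: 1/30240 · (33120.0 − 8640.00) = 0.809524.

S_3 ≈ 6.70960e+10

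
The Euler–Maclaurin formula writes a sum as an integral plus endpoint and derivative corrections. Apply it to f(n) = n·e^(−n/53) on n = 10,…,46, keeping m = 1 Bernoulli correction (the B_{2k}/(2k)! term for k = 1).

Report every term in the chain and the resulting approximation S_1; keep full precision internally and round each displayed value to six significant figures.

Integral: ∫_10^46 x·e^(−x/53) dx = 562.060.
Boundary: ½(f(10) + f(46)) = ½(8.28052 + 19.3118) = 13.7962.
Integral + boundary = 575.856.
Order-1 term: 1/12 · (0.0554482 − 0.671816) = -0.0513640.

S_1 ≈ 575.805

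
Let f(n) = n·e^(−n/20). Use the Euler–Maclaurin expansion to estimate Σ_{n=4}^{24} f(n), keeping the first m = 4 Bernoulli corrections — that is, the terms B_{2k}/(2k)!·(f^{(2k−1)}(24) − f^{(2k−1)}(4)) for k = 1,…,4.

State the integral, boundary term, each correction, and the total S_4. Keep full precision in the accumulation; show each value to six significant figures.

Integral: ∫_4^24 x·e^(−x/20) dx = 127.940.
Boundary: ½(f(4) + f(24)) = ½(3.27492 + 7.22866) = 5.25179.
Integral + boundary = 133.192.
k=1: B_{2}/(2)! × [f^{(1)}(24) − f^{(1)}(4)] = 1/12 × (-0.0602388 − 0.654985) = -0.0596020.
Running total after k=1: 133.132.
k=2: B_{4}/(4)! × [f^{(3)}(24) − f^{(3)}(4)] = −1/720 × (0.00135537 − 0.00573112) = 6.07742e-06.
Running total after k=2: 133.132.
k=3: B_{6}/(6)! × [f^{(5)}(24) − f^{(5)}(4)] = 1/30240 × (7.15336e-06 − 2.45619e-05) = -5.75680e-10.
Running total after k=3: 133.132.
k=4: B_{8}/(8)! × [f^{(7)}(24) − f^{(7)}(4)] = −1/1209600 × (2.72957e-08 − 8.69901e-08) = 4.93505e-14.

S_4 ≈ 133.132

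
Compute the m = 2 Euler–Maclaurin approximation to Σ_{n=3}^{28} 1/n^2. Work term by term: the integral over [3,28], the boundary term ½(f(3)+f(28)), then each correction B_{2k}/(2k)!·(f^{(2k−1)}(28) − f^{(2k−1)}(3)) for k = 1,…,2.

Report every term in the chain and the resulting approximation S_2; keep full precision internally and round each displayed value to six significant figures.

The integral term ∫_3^28 1/x^2 dx = 0.297619.
½[f(3) + f(28)] = ½[0.111111 + 0.00127551] = 0.0561933.
So far: 0.353812.
Correction k=1: B_{2}/2! · (f^{(1)}(28) − f^{(1)}(3)) = 1/12 · (-9.11079e-05 − (-0.0740741)) = 0.00616525.
Running total after k=1: 0.359978.
Correction k=2: B_{4}/4! · (f^{(3)}(28) − f^{(3)}(3)) = −1/720 · (-1.39451e-06 − (-0.0987654)) = -0.000137172.

S_2 ≈ 0.359840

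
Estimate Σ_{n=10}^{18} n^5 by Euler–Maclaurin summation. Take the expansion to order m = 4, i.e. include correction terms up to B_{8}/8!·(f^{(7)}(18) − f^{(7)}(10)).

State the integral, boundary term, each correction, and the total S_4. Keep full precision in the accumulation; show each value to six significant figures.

∫_10^18 x^5 dx evaluates to 5.50204e+06.
½[f(10) + f(18)] = ½[100000 + 1.88957e+06] = 994784.
Running total after boundary: 6.49682e+06.
Correction k=1: B_{2}/2! · (f^{(1)}(18) − f^{(1)}(10)) = 1/12 · (524880 − 50000.0) = 39573.3.
Running total after k=1: 6.53639e+06.
Correction k=2: B_{4}/4! · (f^{(3)}(18) − f^{(3)}(10)) = −1/720 · (19440.0 − 6000.00) = -18.6667.
Running total after k=2: 6.53638e+06.
Correction k=3: B_{6}/6! · (f^{(5)}(18) − f^{(5)}(10)) = 1/30240 · (120.000 − 120.000) = 0.00000.
Running total after k=3: 6.53638e+06.
Correction k=4: B_{8}/8! · (f^{(7)}(18) − f^{(7)}(10)) = −1/1209600 · (0.00000 − 0.00000) = 0.00000.

S_4 ≈ 6.53638e+06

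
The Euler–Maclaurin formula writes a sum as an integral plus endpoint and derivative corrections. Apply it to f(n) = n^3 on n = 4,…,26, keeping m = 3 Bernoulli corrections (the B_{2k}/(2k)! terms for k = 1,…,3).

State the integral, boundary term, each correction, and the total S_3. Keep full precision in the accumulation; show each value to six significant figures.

S_3 ≈ 123165

Integral: ∫_4^26 x^3 dx = 114180.
Boundary: ½(f(4) + f(26)) = ½(64.0000 + 17576.0) = 8820.00.
Running total after boundary: 123000.
Order-1 term: 1/12 · (2028.00 − 48.0000) = 165.000.
After k=1: 123165.
Order-2 term: −1/720 · (6.00000 − 6.00000) = 0.00000.
After k=2: 123165.
Order-3 term: 1/30240 · (0.00000 − 0.00000) = 0.00000.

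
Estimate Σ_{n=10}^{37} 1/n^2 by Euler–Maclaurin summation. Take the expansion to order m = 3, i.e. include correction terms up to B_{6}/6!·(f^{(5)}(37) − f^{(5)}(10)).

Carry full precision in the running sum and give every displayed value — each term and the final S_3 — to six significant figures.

∫_10^37 1/x^2 dx evaluates to 0.0729730.
½[f(10) + f(37)] = ½[0.0100000 + 0.000730460] = 0.00536523.
Running total after boundary: 0.0783382.
Order-1 term: 1/12 · (-3.94843e-05 − (-0.00200000)) = 0.000163376.
Running total after k=1: 0.0785016.
Order-2 term: −1/720 · (-3.46101e-07 − (-0.000240000)) = -3.32853e-07.
Running total after k=2: 0.0785012.
Order-3 term: 1/30240 · (-7.58439e-09 − (-7.20000e-05)) = 2.38070e-09.

S_3 ≈ 0.0785012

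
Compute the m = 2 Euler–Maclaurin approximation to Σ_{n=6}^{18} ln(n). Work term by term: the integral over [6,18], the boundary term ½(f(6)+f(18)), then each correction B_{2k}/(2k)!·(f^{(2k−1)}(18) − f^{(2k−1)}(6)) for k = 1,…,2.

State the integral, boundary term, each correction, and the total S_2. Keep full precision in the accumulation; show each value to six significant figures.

S_2 ≈ 31.6080

The integral term ∫_6^18 ln(x) dx = 29.2761.
Endpoint term: (f(6) + f(18))/2 = (1.79176 + 2.89037)/2 = 2.34107.
So far: 31.6172.
Correction k=1: B_{2}/2! · (f^{(1)}(18) − f^{(1)}(6)) = 1/12 · (0.0555556 − 0.166667) = -0.00925926.
After k=1: 31.6079.
Correction k=2: B_{4}/4! · (f^{(3)}(18) − f^{(3)}(6)) = −1/720 · (0.000342936 − 0.00925926) = 1.23838e-05.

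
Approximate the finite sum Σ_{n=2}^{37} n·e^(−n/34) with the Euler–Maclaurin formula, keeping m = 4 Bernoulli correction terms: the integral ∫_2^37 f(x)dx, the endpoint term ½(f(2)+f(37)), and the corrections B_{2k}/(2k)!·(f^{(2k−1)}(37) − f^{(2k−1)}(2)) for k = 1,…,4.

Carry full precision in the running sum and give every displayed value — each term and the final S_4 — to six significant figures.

S_4 ≈ 348.114

∫_2^37 x·e^(−x/34) dx evaluates to 341.017.
½[f(2) + f(37)] = ½[1.88575 + 12.4620] = 7.17386.
Integral + boundary = 348.190.
Correction k=1: B_{2}/2! · (f^{(1)}(37) − f^{(1)}(2)) = 1/12 · (-0.0297186 − 0.887410) = -0.0764274.
After k=1: 348.114.
Correction k=2: B_{4}/4! · (f^{(3)}(37) − f^{(3)}(2)) = −1/720 · (0.000557009 − 0.00239892) = 2.55822e-06.
After k=2: 348.114.
Correction k=3: B_{6}/6! · (f^{(5)}(37) − f^{(5)}(2)) = 1/30240 · (9.85922e-07 − 3.48633e-06) = -8.26853e-11.
After k=3: 348.114.
Correction k=4: B_{8}/8! · (f^{(7)}(37) − f^{(7)}(2)) = −1/1209600 · (1.28893e-09 − 4.23656e-09) = 2.43686e-15.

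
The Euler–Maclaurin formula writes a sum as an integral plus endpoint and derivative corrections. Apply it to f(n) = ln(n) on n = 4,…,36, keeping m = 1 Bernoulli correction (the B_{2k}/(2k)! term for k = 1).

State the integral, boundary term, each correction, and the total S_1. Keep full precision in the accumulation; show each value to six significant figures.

S_1 ≈ 93.9279

Integral: ∫_4^36 ln(x) dx = 91.4615.
Endpoint term: (f(4) + f(36))/2 = (1.38629 + 3.58352)/2 = 2.48491.
So far: 93.9464.
Order-1 term: 1/12 · (0.0277778 − 0.250000) = -0.0185185.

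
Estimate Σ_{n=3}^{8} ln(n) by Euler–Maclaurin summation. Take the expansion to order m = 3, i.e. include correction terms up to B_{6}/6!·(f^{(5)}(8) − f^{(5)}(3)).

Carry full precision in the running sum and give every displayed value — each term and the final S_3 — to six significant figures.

S_3 ≈ 9.91146

Integral: ∫_3^8 ln(x) dx = 8.33970.
Boundary: ½(f(3) + f(8)) = ½(1.09861 + 2.07944) = 1.58903.
Integral + boundary = 9.92872.
Order-1 term: 1/12 · (0.125000 − 0.333333) = -0.0173611.
Running total after k=1: 9.91136.
Order-2 term: −1/720 · (0.00390625 − 0.0740741) = 9.74553e-05.
Running total after k=2: 9.91146.
Order-3 term: 1/30240 · (0.000732422 − 0.0987654) = -3.24183e-06.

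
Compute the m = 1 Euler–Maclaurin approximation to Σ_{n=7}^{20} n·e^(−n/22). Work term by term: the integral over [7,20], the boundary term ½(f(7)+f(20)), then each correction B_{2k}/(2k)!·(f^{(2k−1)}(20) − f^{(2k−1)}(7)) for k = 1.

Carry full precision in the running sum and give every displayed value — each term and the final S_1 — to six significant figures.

Integral: ∫_7^20 x·e^(−x/22) dx = 91.8555.
½[f(7) + f(20)] = ½[5.09229 + 8.05781] = 6.57505.
So far: 98.4306.
Order-1 term: 1/12 · (0.0366264 − 0.496003) = -0.0382814.

S_1 ≈ 98.3923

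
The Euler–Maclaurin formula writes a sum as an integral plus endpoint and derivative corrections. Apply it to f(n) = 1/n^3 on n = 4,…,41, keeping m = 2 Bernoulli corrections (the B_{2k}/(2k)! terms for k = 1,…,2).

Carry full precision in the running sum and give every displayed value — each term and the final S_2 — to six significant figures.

∫_4^41 1/x^3 dx evaluates to 0.0309526.
Boundary: ½(f(4) + f(41)) = ½(0.0156250 + 1.45094e-05) = 0.00781975.
Integral + boundary = 0.0387723.
k=1: B_{2}/(2)! × [f^{(1)}(41) − f^{(1)}(4)] = 1/12 × (-1.06166e-06 − (-0.0117188)) = 0.000976474.
Running total after k=1: 0.0397488.
k=2: B_{4}/(4)! × [f^{(3)}(41) − f^{(3)}(4)] = −1/720 × (-1.26313e-08 − (-0.0146484)) = -2.03450e-05.

S_2 ≈ 0.0397284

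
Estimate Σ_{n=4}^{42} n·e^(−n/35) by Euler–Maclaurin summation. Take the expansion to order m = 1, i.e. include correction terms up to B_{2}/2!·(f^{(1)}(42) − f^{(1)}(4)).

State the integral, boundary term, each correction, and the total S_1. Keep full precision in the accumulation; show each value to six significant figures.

S_1 ≈ 413.904

The integral term ∫_4^42 x·e^(−x/35) dx = 405.866.
½[f(4) + f(42)] = ½[3.56801 + 12.6502] = 8.10908.
Running total after boundary: 413.975.
k=1: B_{2}/(2)! × [f^{(1)}(42) − f^{(1)}(4)] = 1/12 × (-0.0602388 − 0.790060) = -0.0708582.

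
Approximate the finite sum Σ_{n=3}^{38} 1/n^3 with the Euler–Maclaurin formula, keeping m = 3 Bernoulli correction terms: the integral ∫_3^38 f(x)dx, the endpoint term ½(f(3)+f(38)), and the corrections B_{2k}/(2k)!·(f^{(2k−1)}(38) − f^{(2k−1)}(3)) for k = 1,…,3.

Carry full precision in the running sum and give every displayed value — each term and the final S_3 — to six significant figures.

S_3 ≈ 0.0767216

∫_3^38 1/x^3 dx evaluates to 0.0552093.
Boundary: ½(f(3) + f(38)) = ½(0.0370370 + 1.82242e-05) = 0.0185276.
Integral + boundary = 0.0737369.
Correction k=1: B_{2}/2! · (f^{(1)}(38) − f^{(1)}(3)) = 1/12 · (-1.43876e-06 − (-0.0370370)) = 0.00308630.
After k=1: 0.0768232.
Correction k=2: B_{4}/4! · (f^{(3)}(38) − f^{(3)}(3)) = −1/720 · (-1.99274e-08 − (-0.0823045)) = -0.000114312.
After k=2: 0.0767089.
Correction k=3: B_{6}/6! · (f^{(5)}(38) − f^{(5)}(3)) = 1/30240 · (-5.79605e-10 − (-0.384088)) = 1.27013e-05.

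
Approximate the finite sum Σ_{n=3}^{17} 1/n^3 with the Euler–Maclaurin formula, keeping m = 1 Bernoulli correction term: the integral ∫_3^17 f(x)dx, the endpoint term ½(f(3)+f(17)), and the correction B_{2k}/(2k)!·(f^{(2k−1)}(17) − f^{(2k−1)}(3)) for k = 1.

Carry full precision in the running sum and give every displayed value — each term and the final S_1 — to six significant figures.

Integral: ∫_3^17 1/x^3 dx = 0.0538255.
Boundary: ½(f(3) + f(17)) = ½(0.0370370 + 0.000203542) = 0.0186203.
So far: 0.0724457.
Order-1 term: 1/12 · (-3.59191e-05 − (-0.0370370)) = 0.00308343.

S_1 ≈ 0.0755292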